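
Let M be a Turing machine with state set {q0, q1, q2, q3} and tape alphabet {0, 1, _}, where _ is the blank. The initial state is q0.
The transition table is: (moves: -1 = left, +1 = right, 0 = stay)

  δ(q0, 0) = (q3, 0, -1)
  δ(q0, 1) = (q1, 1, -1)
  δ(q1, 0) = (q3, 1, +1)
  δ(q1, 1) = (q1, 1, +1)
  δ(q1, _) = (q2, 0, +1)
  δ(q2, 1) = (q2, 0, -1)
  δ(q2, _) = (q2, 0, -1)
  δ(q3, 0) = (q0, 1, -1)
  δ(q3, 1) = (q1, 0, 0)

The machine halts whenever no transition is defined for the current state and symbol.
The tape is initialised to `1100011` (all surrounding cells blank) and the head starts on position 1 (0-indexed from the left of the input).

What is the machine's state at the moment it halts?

q3

q0 | 1[1]00011_   read 1 → write 1, move -1, go to q1
q1 | [1]100011_   read 1 → write 1, move +1, go to q1
q1 | 1[1]00011_   read 1 → write 1, move +1, go to q1
q1 | 11[0]0011_   read 0 → write 1, move +1, go to q3
q3 | 111[0]011_   read 0 → write 1, move -1, go to q0
q0 | 11[1]1011_   read 1 → write 1, move -1, go to q1
q1 | 1[1]11011_   read 1 → write 1, move +1, go to q1
q1 | 11[1]1011_   read 1 → write 1, move +1, go to q1
q1 | 111[1]011_   read 1 → write 1, move +1, go to q1
q1 | 1111[0]11_   read 0 → write 1, move +1, go to q3
q3 | 11111[1]1_   read 1 → write 0, move 0, go to q1
q1 | 11111[0]1_   read 0 → write 1, move +1, go to q3
q3 | 111111[1]_   read 1 → write 0, move 0, go to q1
q1 | 111111[0]_   read 0 → write 1, move +1, go to q3
q3 | 1111111[_]
No transition is defined for (q3, _); M halts in state q3.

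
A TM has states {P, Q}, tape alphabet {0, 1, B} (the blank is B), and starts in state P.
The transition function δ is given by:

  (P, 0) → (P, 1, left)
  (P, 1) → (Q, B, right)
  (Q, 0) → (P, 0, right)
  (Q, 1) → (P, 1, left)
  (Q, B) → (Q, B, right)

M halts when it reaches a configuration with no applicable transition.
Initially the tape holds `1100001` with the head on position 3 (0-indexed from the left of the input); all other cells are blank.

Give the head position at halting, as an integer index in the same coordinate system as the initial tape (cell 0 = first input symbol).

P | 110[0]001   read 0 → write 1, move left, go to P
P | 11[0]1001   read 0 → write 1, move left, go to P
P | 1[1]11001   read 1 → write B, move right, go to Q
Q | 1B[1]1001   read 1 → write 1, move left, go to P
P | 1[B]11001
At halt the head is at cell 1.

1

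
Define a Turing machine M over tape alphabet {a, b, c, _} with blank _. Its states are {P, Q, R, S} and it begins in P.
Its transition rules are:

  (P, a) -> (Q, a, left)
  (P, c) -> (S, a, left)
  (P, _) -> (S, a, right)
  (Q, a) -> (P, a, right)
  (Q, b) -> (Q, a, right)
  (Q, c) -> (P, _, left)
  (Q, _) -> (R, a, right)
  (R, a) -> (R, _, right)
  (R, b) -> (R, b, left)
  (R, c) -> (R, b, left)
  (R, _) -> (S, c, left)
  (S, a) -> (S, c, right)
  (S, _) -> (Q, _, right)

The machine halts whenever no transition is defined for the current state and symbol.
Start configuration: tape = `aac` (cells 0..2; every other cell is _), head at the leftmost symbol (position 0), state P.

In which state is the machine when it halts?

S

state=P head=0 tape=_[a]ac__   (P,a)→(Q,a,left)
state=Q head=-1 tape=[_]aac__   (Q,_)→(R,a,right)
state=R head=0 tape=a[a]ac__   (R,a)→(R,_,right)
state=R head=1 tape=a_[a]c__   (R,a)→(R,_,right)
state=R head=2 tape=a__[c]__   (R,c)→(R,b,left)
state=R head=1 tape=a_[_]b__   (R,_)→(S,c,left)
state=S head=0 tape=a[_]cb__   (S,_)→(Q,_,right)
state=Q head=1 tape=a_[c]b__   (Q,c)→(P,_,left)
state=P head=0 tape=a[_]_b__   (P,_)→(S,a,right)
state=S head=1 tape=aa[_]b__   (S,_)→(Q,_,right)
state=Q head=2 tape=aa_[b]__   (Q,b)→(Q,a,right)
state=Q head=3 tape=aa_a[_]_   (Q,_)→(R,a,right)
state=R head=4 tape=aa_aa[_]   (R,_)→(S,c,left)
state=S head=3 tape=aa_a[a]c   (S,a)→(S,c,right)
state=S head=4 tape=aa_ac[c]
No transition is defined for (S, c); M halts in state S.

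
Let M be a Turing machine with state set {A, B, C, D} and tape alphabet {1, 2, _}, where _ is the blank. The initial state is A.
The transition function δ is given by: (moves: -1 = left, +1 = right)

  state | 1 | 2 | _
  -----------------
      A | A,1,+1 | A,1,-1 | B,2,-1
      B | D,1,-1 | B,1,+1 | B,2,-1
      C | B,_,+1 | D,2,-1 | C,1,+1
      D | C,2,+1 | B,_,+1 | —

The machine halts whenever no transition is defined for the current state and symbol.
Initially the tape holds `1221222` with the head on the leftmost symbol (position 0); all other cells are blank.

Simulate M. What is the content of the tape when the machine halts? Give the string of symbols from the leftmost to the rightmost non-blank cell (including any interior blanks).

111112_12

state=A head=0 tape=[1]221222__   (A,1)→(A,1,+1)
state=A head=1 tape=1[2]21222__   (A,2)→(A,1,-1)
state=A head=0 tape=[1]121222__   (A,1)→(A,1,+1)
state=A head=1 tape=1[1]21222__   (A,1)→(A,1,+1)
state=A head=2 tape=11[2]1222__   (A,2)→(A,1,-1)
state=A head=1 tape=1[1]11222__   (A,1)→(A,1,+1)
state=A head=2 tape=11[1]1222__   (A,1)→(A,1,+1)
state=A head=3 tape=111[1]222__   (A,1)→(A,1,+1)
state=A head=4 tape=1111[2]22__   (A,2)→(A,1,-1)
state=A head=3 tape=111[1]122__   (A,1)→(A,1,+1)
state=A head=4 tape=1111[1]22__   (A,1)→(A,1,+1)
state=A head=5 tape=11111[2]2__   (A,2)→(A,1,-1)
state=A head=4 tape=1111[1]12__   (A,1)→(A,1,+1)
state=A head=5 tape=11111[1]2__   (A,1)→(A,1,+1)
state=A head=6 tape=111111[2]__   (A,2)→(A,1,-1)
state=A head=5 tape=11111[1]1__   (A,1)→(A,1,+1)
state=A head=6 tape=111111[1]__   (A,1)→(A,1,+1)
state=A head=7 tape=1111111[_]_   (A,_)→(B,2,-1)
state=B head=6 tape=111111[1]2_   (B,1)→(D,1,-1)
state=D head=5 tape=11111[1]12_   (D,1)→(C,2,+1)
state=C head=6 tape=111112[1]2_   (C,1)→(B,_,+1)
state=B head=7 tape=111112_[2]_   (B,2)→(B,1,+1)
state=B head=8 tape=111112_1[_]   (B,_)→(B,2,-1)
state=B head=7 tape=111112_[1]2   (B,1)→(D,1,-1)
state=D head=6 tape=111112[_]12
The non-blank tape span at halt is 111112_12.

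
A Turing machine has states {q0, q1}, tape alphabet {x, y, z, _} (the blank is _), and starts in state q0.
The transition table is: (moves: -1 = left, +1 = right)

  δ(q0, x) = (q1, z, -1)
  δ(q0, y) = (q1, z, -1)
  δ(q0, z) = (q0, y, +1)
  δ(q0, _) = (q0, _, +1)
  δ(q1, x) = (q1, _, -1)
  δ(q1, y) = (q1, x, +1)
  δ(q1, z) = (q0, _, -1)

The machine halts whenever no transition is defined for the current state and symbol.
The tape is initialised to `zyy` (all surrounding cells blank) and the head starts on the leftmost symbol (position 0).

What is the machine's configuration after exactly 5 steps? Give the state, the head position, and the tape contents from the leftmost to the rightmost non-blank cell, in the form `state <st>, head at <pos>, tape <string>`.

state q1, head at -1, tape z_y

state=q0 head=0 tape=_[z]yy   (q0,z)→(q0,y,+1)
state=q0 head=1 tape=_y[y]y   (q0,y)→(q1,z,-1)
state=q1 head=0 tape=_[y]zy   (q1,y)→(q1,x,+1)
state=q1 head=1 tape=_x[z]y   (q1,z)→(q0,_,-1)
state=q0 head=0 tape=_[x]_y   (q0,x)→(q1,z,-1)
state=q1 head=-1 tape=[_]z_y
After 5 steps: state q1, head at -1, tape z_y.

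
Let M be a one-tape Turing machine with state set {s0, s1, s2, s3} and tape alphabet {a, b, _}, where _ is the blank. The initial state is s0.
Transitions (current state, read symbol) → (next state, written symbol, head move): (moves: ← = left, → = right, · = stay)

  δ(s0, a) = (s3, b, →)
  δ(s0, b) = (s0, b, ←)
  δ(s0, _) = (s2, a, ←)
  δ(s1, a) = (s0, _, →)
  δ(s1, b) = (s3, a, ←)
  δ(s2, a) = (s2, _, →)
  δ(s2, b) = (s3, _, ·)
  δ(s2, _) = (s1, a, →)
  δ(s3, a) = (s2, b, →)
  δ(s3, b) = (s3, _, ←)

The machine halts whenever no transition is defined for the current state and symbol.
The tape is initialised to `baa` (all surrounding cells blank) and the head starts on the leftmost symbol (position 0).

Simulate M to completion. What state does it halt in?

state=s0 head=0 tape=__[b]aa   (s0,b)→(s0,b,←)
state=s0 head=-1 tape=_[_]baa   (s0,_)→(s2,a,←)
state=s2 head=-2 tape=[_]abaa   (s2,_)→(s1,a,→)
state=s1 head=-1 tape=a[a]baa   (s1,a)→(s0,_,→)
state=s0 head=0 tape=a_[b]aa   (s0,b)→(s0,b,←)
state=s0 head=-1 tape=a[_]baa   (s0,_)→(s2,a,←)
state=s2 head=-2 tape=[a]abaa   (s2,a)→(s2,_,→)
state=s2 head=-1 tape=_[a]baa   (s2,a)→(s2,_,→)
state=s2 head=0 tape=__[b]aa   (s2,b)→(s3,_,·)
state=s3 head=0 tape=__[_]aa
No transition is defined for (s3, _); M halts in state s3.

s3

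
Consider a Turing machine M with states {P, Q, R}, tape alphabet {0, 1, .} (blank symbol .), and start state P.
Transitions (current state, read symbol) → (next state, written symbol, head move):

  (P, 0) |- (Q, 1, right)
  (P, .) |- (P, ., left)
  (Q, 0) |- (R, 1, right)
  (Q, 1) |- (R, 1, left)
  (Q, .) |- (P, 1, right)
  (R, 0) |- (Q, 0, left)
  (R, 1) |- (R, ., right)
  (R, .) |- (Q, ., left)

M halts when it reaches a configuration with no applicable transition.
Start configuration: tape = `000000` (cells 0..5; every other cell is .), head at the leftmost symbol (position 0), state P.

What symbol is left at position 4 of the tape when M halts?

.

P | [0]00000.   read 0 → write 1, move right, go to Q
Q | 1[0]0000.   read 0 → write 1, move right, go to R
R | 11[0]000.   read 0 → write 0, move left, go to Q
Q | 1[1]0000.   read 1 → write 1, move left, go to R
R | [1]10000.   read 1 → write ., move right, go to R
R | .[1]0000.   read 1 → write ., move right, go to R
R | ..[0]000.   read 0 → write 0, move left, go to Q
Q | .[.]0000.   read . → write 1, move right, go to P
P | .1[0]000.   read 0 → write 1, move right, go to Q
Q | .11[0]00.   read 0 → write 1, move right, go to R
R | .111[0]0.   read 0 → write 0, move left, go to Q
Q | .11[1]00.   read 1 → write 1, move left, go to R
R | .1[1]100.   read 1 → write ., move right, go to R
R | .1.[1]00.   read 1 → write ., move right, go to R
R | .1..[0]0.   read 0 → write 0, move left, go to Q
Q | .1.[.]00.   read . → write 1, move right, go to P
P | .1.1[0]0.   read 0 → write 1, move right, go to Q
Q | .1.11[0].   read 0 → write 1, move right, go to R
R | .1.111[.]   read . → write ., move left, go to Q
Q | .1.11[1].   read 1 → write 1, move left, go to R
R | .1.1[1]1.   read 1 → write ., move right, go to R
R | .1.1.[1].   read 1 → write ., move right, go to R
R | .1.1..[.]   read . → write ., move left, go to Q
Q | .1.1.[.].   read . → write 1, move right, go to P
P | .1.1.1[.]   read . → write ., move left, go to P
P | .1.1.[1].
Cell 4 holds . when M halts.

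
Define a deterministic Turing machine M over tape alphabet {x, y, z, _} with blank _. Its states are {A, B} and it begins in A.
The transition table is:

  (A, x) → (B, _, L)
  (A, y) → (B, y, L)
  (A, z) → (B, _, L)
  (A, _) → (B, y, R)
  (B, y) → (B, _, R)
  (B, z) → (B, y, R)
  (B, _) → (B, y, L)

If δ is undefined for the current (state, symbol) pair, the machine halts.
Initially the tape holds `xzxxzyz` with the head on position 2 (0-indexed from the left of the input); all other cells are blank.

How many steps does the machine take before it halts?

A | xz[x]xzyz   read x → write _, move L, go to B
B | x[z]_xzyz   read z → write y, move R, go to B
B | xy[_]xzyz   read _ → write y, move L, go to B
B | x[y]yxzyz   read y → write _, move R, go to B
B | x_[y]xzyz   read y → write _, move R, go to B
B | x__[x]zyz
M halts after 5 transitions.

5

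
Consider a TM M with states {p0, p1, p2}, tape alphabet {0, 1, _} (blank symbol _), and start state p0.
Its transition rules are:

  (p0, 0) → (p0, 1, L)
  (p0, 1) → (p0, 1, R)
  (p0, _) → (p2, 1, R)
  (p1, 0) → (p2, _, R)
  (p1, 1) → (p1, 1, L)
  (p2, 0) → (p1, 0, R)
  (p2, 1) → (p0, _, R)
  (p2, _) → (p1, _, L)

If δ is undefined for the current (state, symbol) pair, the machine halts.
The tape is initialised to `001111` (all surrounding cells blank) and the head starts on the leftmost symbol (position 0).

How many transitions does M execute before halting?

17

state=p0 head=0 tape=_[0]01111__   (p0,0)→(p0,1,L)
state=p0 head=-1 tape=[_]101111__   (p0,_)→(p2,1,R)
state=p2 head=0 tape=1[1]01111__   (p2,1)→(p0,_,R)
state=p0 head=1 tape=1_[0]1111__   (p0,0)→(p0,1,L)
state=p0 head=0 tape=1[_]11111__   (p0,_)→(p2,1,R)
state=p2 head=1 tape=11[1]1111__   (p2,1)→(p0,_,R)
state=p0 head=2 tape=11_[1]111__   (p0,1)→(p0,1,R)
state=p0 head=3 tape=11_1[1]11__   (p0,1)→(p0,1,R)
state=p0 head=4 tape=11_11[1]1__   (p0,1)→(p0,1,R)
state=p0 head=5 tape=11_111[1]__   (p0,1)→(p0,1,R)
state=p0 head=6 tape=11_1111[_]_   (p0,_)→(p2,1,R)
state=p2 head=7 tape=11_11111[_]   (p2,_)→(p1,_,L)
state=p1 head=6 tape=11_1111[1]_   (p1,1)→(p1,1,L)
state=p1 head=5 tape=11_111[1]1_   (p1,1)→(p1,1,L)
state=p1 head=4 tape=11_11[1]11_   (p1,1)→(p1,1,L)
state=p1 head=3 tape=11_1[1]111_   (p1,1)→(p1,1,L)
state=p1 head=2 tape=11_[1]1111_   (p1,1)→(p1,1,L)
state=p1 head=1 tape=11[_]11111_
M halts after 17 transitions.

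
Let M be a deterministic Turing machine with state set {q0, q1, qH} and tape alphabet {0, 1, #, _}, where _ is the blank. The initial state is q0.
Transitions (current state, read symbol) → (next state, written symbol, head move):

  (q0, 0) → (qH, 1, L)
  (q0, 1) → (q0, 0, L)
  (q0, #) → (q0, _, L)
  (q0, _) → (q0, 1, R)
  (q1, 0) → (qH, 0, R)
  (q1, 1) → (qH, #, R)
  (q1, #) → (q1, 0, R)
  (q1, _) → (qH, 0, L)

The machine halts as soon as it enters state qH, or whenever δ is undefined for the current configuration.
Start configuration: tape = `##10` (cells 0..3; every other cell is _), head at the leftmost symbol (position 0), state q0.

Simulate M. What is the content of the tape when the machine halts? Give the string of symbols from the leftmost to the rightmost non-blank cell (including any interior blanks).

110_10

state=q0 head=0 tape=__[#]#10   (q0,#)→(q0,_,L)
state=q0 head=-1 tape=_[_]_#10   (q0,_)→(q0,1,R)
state=q0 head=0 tape=_1[_]#10   (q0,_)→(q0,1,R)
state=q0 head=1 tape=_11[#]10   (q0,#)→(q0,_,L)
state=q0 head=0 tape=_1[1]_10   (q0,1)→(q0,0,L)
state=q0 head=-1 tape=_[1]0_10   (q0,1)→(q0,0,L)
state=q0 head=-2 tape=[_]00_10   (q0,_)→(q0,1,R)
state=q0 head=-1 tape=1[0]0_10   (q0,0)→(qH,1,L)
state=qH head=-2 tape=[1]10_10
The non-blank tape span at halt is 110_10.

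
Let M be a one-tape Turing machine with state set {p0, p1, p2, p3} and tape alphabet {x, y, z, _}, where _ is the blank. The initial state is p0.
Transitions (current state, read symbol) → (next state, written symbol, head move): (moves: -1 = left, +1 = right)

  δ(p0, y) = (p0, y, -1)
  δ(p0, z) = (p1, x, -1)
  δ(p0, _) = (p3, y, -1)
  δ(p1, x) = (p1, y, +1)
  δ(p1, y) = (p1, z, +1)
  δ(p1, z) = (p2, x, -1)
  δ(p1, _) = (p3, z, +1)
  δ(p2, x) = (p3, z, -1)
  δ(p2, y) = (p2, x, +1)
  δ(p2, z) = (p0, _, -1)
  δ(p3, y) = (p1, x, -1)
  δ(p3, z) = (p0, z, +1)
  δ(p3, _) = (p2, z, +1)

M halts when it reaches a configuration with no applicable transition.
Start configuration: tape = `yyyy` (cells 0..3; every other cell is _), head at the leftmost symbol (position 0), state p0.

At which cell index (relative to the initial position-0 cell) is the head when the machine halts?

4

p0 | __[y]yyy_   read y → write y, move -1, go to p0
p0 | _[_]yyyy_   read _ → write y, move -1, go to p3
p3 | [_]yyyyy_   read _ → write z, move +1, go to p2
p2 | z[y]yyyy_   read y → write x, move +1, go to p2
p2 | zx[y]yyy_   read y → write x, move +1, go to p2
p2 | zxx[y]yy_   read y → write x, move +1, go to p2
p2 | zxxx[y]y_   read y → write x, move +1, go to p2
p2 | zxxxx[y]_   read y → write x, move +1, go to p2
p2 | zxxxxx[_]
At halt the head is at cell 4.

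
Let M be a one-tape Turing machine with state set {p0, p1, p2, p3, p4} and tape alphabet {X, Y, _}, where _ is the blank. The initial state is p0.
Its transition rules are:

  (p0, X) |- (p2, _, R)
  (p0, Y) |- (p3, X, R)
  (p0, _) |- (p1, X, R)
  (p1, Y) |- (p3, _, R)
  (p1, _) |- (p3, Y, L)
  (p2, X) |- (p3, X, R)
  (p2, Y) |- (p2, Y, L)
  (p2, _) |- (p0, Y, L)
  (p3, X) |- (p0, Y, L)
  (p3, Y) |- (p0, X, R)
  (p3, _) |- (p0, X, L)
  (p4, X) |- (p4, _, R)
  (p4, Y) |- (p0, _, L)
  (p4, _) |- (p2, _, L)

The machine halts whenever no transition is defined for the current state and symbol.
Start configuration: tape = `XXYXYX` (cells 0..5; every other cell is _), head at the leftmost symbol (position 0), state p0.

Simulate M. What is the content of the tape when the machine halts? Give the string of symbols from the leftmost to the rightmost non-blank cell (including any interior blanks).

X_XXXXXX

p0 | [X]XYXYX__   read X → write _, move R, go to p2
p2 | _[X]YXYX__   read X → write X, move R, go to p3
p3 | _X[Y]XYX__   read Y → write X, move R, go to p0
p0 | _XX[X]YX__   read X → write _, move R, go to p2
p2 | _XX_[Y]X__   read Y → write Y, move L, go to p2
p2 | _XX[_]YX__   read _ → write Y, move L, go to p0
p0 | _X[X]YYX__   read X → write _, move R, go to p2
p2 | _X_[Y]YX__   read Y → write Y, move L, go to p2
p2 | _X[_]YYX__   read _ → write Y, move L, go to p0
p0 | _[X]YYYX__   read X → write _, move R, go to p2
p2 | __[Y]YYX__   read Y → write Y, move L, go to p2
p2 | _[_]YYYX__   read _ → write Y, move L, go to p0
p0 | [_]YYYYX__   read _ → write X, move R, go to p1
p1 | X[Y]YYYX__   read Y → write _, move R, go to p3
p3 | X_[Y]YYX__   read Y → write X, move R, go to p0
p0 | X_X[Y]YX__   read Y → write X, move R, go to p3
p3 | X_XX[Y]X__   read Y → write X, move R, go to p0
p0 | X_XXX[X]__   read X → write _, move R, go to p2
p2 | X_XXX_[_]_   read _ → write Y, move L, go to p0
p0 | X_XXX[_]Y_   read _ → write X, move R, go to p1
p1 | X_XXXX[Y]_   read Y → write _, move R, go to p3
p3 | X_XXXX_[_]   read _ → write X, move L, go to p0
p0 | X_XXXX[_]X   read _ → write X, move R, go to p1
p1 | X_XXXXX[X]
The non-blank tape span at halt is X_XXXXXX.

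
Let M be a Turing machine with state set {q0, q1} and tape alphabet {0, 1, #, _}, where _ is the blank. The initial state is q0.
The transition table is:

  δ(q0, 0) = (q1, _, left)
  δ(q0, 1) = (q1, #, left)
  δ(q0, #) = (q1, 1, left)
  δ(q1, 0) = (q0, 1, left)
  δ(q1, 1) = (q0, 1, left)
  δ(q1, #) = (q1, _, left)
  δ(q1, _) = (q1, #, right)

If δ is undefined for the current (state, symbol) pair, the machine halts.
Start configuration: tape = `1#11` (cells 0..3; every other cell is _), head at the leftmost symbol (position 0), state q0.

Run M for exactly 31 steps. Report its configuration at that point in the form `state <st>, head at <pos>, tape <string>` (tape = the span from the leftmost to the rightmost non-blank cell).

state q1, head at -3, tape ##__1111

q0 | ____[1]#11   read 1 → write #, move left, go to q1
q1 | ___[_]##11   read _ → write #, move right, go to q1
q1 | ___#[#]#11   read # → write _, move left, go to q1
q1 | ___[#]_#11   read # → write _, move left, go to q1
q1 | __[_]__#11   read _ → write #, move right, go to q1
q1 | __#[_]_#11   read _ → write #, move right, go to q1
q1 | __##[_]#11   read _ → write #, move right, go to q1
q1 | __###[#]11   read # → write _, move left, go to q1
q1 | __##[#]_11   read # → write _, move left, go to q1
q1 | __#[#]__11   read # → write _, move left, go to q1
q1 | __[#]___11   read # → write _, move left, go to q1
q1 | _[_]____11   read _ → write #, move right, go to q1
q1 | _#[_]___11   read _ → write #, move right, go to q1
q1 | _##[_]__11   read _ → write #, move right, go to q1
q1 | _###[_]_11   read _ → write #, move right, go to q1
q1 | _####[_]11   read _ → write #, move right, go to q1
q1 | _#####[1]1   read 1 → write 1, move left, go to q0
q0 | _####[#]11   read # → write 1, move left, go to q1
q1 | _###[#]111   read # → write _, move left, go to q1
q1 | _##[#]_111   read # → write _, move left, go to q1
q1 | _#[#]__111   read # → write _, move left, go to q1
q1 | _[#]___111   read # → write _, move left, go to q1
q1 | [_]____111   read _ → write #, move right, go to q1
q1 | #[_]___111   read _ → write #, move right, go to q1
q1 | ##[_]__111   read _ → write #, move right, go to q1
q1 | ###[_]_111   read _ → write #, move right, go to q1
q1 | ####[_]111   read _ → write #, move right, go to q1
q1 | #####[1]11   read 1 → write 1, move left, go to q0
q0 | ####[#]111   read # → write 1, move left, go to q1
q1 | ###[#]1111   read # → write _, move left, go to q1
q1 | ##[#]_1111   read # → write _, move left, go to q1
q1 | #[#]__1111
After 31 steps: state q1, head at -3, tape ##__1111.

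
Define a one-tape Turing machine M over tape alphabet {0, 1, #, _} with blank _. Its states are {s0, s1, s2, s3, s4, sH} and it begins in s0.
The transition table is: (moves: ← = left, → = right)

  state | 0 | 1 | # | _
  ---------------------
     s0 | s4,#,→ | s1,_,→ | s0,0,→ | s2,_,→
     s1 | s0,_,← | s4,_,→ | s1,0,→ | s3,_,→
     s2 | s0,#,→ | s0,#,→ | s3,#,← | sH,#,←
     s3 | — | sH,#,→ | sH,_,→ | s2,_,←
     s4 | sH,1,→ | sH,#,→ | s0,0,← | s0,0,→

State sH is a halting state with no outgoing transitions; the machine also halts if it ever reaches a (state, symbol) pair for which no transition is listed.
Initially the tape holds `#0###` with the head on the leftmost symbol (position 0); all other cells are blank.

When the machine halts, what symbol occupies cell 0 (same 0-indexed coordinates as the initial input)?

state=s0 head=0 tape=[#]0###___   (s0,#)→(s0,0,→)
state=s0 head=1 tape=0[0]###___   (s0,0)→(s4,#,→)
state=s4 head=2 tape=0#[#]##___   (s4,#)→(s0,0,←)
state=s0 head=1 tape=0[#]0##___   (s0,#)→(s0,0,→)
state=s0 head=2 tape=00[0]##___   (s0,0)→(s4,#,→)
state=s4 head=3 tape=00#[#]#___   (s4,#)→(s0,0,←)
state=s0 head=2 tape=00[#]0#___   (s0,#)→(s0,0,→)
state=s0 head=3 tape=000[0]#___   (s0,0)→(s4,#,→)
state=s4 head=4 tape=000#[#]___   (s4,#)→(s0,0,←)
state=s0 head=3 tape=000[#]0___   (s0,#)→(s0,0,→)
state=s0 head=4 tape=0000[0]___   (s0,0)→(s4,#,→)
state=s4 head=5 tape=0000#[_]__   (s4,_)→(s0,0,→)
state=s0 head=6 tape=0000#0[_]_   (s0,_)→(s2,_,→)
state=s2 head=7 tape=0000#0_[_]   (s2,_)→(sH,#,←)
state=sH head=6 tape=0000#0[_]#
Cell 0 holds 0 when M halts.

0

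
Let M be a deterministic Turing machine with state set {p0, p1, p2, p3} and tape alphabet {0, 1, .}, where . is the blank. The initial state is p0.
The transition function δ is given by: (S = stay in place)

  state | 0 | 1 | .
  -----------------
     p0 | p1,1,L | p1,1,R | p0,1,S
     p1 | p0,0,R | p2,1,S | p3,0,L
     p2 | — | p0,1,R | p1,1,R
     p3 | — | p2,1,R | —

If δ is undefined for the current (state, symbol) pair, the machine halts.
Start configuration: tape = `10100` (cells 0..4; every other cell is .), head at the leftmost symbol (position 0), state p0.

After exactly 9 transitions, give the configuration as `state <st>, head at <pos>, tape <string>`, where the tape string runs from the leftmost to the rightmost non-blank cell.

state p2, head at 5, tape 101010

p0 | [1]0100.   read 1 → write 1, move R, go to p1
p1 | 1[0]100.   read 0 → write 0, move R, go to p0
p0 | 10[1]00.   read 1 → write 1, move R, go to p1
p1 | 101[0]0.   read 0 → write 0, move R, go to p0
p0 | 1010[0].   read 0 → write 1, move L, go to p1
p1 | 101[0]1.   read 0 → write 0, move R, go to p0
p0 | 1010[1].   read 1 → write 1, move R, go to p1
p1 | 10101[.]   read . → write 0, move L, go to p3
p3 | 1010[1]0   read 1 → write 1, move R, go to p2
p2 | 10101[0]
After 9 steps: state p2, head at 5, tape 101010.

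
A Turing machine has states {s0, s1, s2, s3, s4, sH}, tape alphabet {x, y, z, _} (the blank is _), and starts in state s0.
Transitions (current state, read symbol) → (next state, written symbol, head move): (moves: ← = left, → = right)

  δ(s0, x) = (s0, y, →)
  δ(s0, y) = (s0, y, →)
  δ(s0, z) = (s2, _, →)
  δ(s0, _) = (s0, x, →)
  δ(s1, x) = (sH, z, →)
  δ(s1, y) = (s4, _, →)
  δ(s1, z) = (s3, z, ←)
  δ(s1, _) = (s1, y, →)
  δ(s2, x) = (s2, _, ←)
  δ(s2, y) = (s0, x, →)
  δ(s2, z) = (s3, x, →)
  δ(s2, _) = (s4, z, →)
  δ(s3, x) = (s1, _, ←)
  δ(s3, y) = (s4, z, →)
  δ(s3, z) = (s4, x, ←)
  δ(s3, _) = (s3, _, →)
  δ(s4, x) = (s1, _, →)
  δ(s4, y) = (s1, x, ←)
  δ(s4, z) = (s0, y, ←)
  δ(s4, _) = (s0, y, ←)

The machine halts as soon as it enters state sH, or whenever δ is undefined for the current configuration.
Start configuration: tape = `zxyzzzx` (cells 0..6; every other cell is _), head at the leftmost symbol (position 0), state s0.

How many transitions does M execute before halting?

state=s0 head=0 tape=[z]xyzzzx   (s0,z)→(s2,_,→)
state=s2 head=1 tape=_[x]yzzzx   (s2,x)→(s2,_,←)
state=s2 head=0 tape=[_]_yzzzx   (s2,_)→(s4,z,→)
state=s4 head=1 tape=z[_]yzzzx   (s4,_)→(s0,y,←)
state=s0 head=0 tape=[z]yyzzzx   (s0,z)→(s2,_,→)
state=s2 head=1 tape=_[y]yzzzx   (s2,y)→(s0,x,→)
state=s0 head=2 tape=_x[y]zzzx   (s0,y)→(s0,y,→)
state=s0 head=3 tape=_xy[z]zzx   (s0,z)→(s2,_,→)
state=s2 head=4 tape=_xy_[z]zx   (s2,z)→(s3,x,→)
state=s3 head=5 tape=_xy_x[z]x   (s3,z)→(s4,x,←)
state=s4 head=4 tape=_xy_[x]xx   (s4,x)→(s1,_,→)
state=s1 head=5 tape=_xy__[x]x   (s1,x)→(sH,z,→)
state=sH head=6 tape=_xy__z[x]
M halts after 12 transitions.

12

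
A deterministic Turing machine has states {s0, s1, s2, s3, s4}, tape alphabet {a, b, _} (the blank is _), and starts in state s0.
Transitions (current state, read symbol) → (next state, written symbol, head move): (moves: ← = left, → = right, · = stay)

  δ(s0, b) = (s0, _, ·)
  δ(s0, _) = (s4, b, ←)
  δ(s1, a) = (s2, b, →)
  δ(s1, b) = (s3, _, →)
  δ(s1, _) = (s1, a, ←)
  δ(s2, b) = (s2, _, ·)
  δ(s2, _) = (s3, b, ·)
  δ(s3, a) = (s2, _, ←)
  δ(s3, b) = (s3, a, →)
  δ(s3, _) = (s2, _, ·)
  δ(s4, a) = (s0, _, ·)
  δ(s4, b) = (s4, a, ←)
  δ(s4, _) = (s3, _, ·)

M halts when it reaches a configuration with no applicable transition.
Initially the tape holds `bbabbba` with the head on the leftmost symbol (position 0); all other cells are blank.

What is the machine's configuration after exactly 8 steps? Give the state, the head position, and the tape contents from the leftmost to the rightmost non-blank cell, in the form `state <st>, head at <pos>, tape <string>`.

s0 | _[b]babbba   read b → write _, move ·, go to s0
s0 | _[_]babbba   read _ → write b, move ←, go to s4
s4 | [_]bbabbba   read _ → write _, move ·, go to s3
s3 | [_]bbabbba   read _ → write _, move ·, go to s2
s2 | [_]bbabbba   read _ → write b, move ·, go to s3
s3 | [b]bbabbba   read b → write a, move →, go to s3
s3 | a[b]babbba   read b → write a, move →, go to s3
s3 | aa[b]abbba   read b → write a, move →, go to s3
s3 | aaa[a]bbba
After 8 steps: state s3, head at 2, tape aaaabbba.

state s3, head at 2, tape aaaabbba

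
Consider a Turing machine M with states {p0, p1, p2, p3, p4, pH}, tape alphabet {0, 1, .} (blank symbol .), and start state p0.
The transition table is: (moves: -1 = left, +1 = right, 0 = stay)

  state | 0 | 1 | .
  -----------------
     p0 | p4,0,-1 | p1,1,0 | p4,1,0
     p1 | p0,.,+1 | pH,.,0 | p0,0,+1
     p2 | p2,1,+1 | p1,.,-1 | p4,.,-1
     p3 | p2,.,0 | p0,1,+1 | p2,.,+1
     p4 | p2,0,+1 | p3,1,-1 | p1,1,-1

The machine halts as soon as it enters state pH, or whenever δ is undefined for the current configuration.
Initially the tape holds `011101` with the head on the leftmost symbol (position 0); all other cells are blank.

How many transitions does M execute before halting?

5

state=p0 head=0 tape=..[0]11101   (p0,0)→(p4,0,-1)
state=p4 head=-1 tape=.[.]011101   (p4,.)→(p1,1,-1)
state=p1 head=-2 tape=[.]1011101   (p1,.)→(p0,0,+1)
state=p0 head=-1 tape=0[1]011101   (p0,1)→(p1,1,0)
state=p1 head=-1 tape=0[1]011101   (p1,1)→(pH,.,0)
state=pH head=-1 tape=0[.]011101
M halts after 5 transitions.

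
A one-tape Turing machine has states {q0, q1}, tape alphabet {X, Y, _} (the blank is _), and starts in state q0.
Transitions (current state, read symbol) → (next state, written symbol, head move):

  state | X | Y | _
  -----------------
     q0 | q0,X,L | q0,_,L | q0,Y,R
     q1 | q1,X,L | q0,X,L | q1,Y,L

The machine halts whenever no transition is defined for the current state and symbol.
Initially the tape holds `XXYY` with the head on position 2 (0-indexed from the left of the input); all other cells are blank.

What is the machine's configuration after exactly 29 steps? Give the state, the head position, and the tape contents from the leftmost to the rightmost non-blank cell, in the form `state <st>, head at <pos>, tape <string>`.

state=q0 head=2 tape=_____XX[Y]Y   (q0,Y)→(q0,_,L)
state=q0 head=1 tape=_____X[X]_Y   (q0,X)→(q0,X,L)
state=q0 head=0 tape=_____[X]X_Y   (q0,X)→(q0,X,L)
state=q0 head=-1 tape=____[_]XX_Y   (q0,_)→(q0,Y,R)
state=q0 head=0 tape=____Y[X]X_Y   (q0,X)→(q0,X,L)
state=q0 head=-1 tape=____[Y]XX_Y   (q0,Y)→(q0,_,L)
state=q0 head=-2 tape=___[_]_XX_Y   (q0,_)→(q0,Y,R)
state=q0 head=-1 tape=___Y[_]XX_Y   (q0,_)→(q0,Y,R)
state=q0 head=0 tape=___YY[X]X_Y   (q0,X)→(q0,X,L)
state=q0 head=-1 tape=___Y[Y]XX_Y   (q0,Y)→(q0,_,L)
state=q0 head=-2 tape=___[Y]_XX_Y   (q0,Y)→(q0,_,L)
state=q0 head=-3 tape=__[_]__XX_Y   (q0,_)→(q0,Y,R)
state=q0 head=-2 tape=__Y[_]_XX_Y   (q0,_)→(q0,Y,R)
state=q0 head=-1 tape=__YY[_]XX_Y   (q0,_)→(q0,Y,R)
state=q0 head=0 tape=__YYY[X]X_Y   (q0,X)→(q0,X,L)
state=q0 head=-1 tape=__YY[Y]XX_Y   (q0,Y)→(q0,_,L)
state=q0 head=-2 tape=__Y[Y]_XX_Y   (q0,Y)→(q0,_,L)
state=q0 head=-3 tape=__[Y]__XX_Y   (q0,Y)→(q0,_,L)
state=q0 head=-4 tape=_[_]___XX_Y   (q0,_)→(q0,Y,R)
state=q0 head=-3 tape=_Y[_]__XX_Y   (q0,_)→(q0,Y,R)
state=q0 head=-2 tape=_YY[_]_XX_Y   (q0,_)→(q0,Y,R)
state=q0 head=-1 tape=_YYY[_]XX_Y   (q0,_)→(q0,Y,R)
state=q0 head=0 tape=_YYYY[X]X_Y   (q0,X)→(q0,X,L)
state=q0 head=-1 tape=_YYY[Y]XX_Y   (q0,Y)→(q0,_,L)
state=q0 head=-2 tape=_YY[Y]_XX_Y   (q0,Y)→(q0,_,L)
state=q0 head=-3 tape=_Y[Y]__XX_Y   (q0,Y)→(q0,_,L)
state=q0 head=-4 tape=_[Y]___XX_Y   (q0,Y)→(q0,_,L)
state=q0 head=-5 tape=[_]____XX_Y   (q0,_)→(q0,Y,R)
state=q0 head=-4 tape=Y[_]___XX_Y   (q0,_)→(q0,Y,R)
state=q0 head=-3 tape=YY[_]__XX_Y
After 29 steps: state q0, head at -3, tape YY___XX_Y.

state q0, head at -3, tape YY___XX_Y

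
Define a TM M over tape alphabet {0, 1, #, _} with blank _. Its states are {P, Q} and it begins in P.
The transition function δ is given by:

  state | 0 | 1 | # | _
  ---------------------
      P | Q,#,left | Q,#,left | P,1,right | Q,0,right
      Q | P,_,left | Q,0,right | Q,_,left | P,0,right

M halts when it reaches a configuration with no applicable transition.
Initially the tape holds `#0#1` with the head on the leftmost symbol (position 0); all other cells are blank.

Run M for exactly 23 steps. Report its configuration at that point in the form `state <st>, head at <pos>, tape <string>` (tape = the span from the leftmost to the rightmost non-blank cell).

P | __[#]0#1   read # → write 1, move right, go to P
P | __1[0]#1   read 0 → write #, move left, go to Q
Q | __[1]##1   read 1 → write 0, move right, go to Q
Q | __0[#]#1   read # → write _, move left, go to Q
Q | __[0]_#1   read 0 → write _, move left, go to P
P | _[_]__#1   read _ → write 0, move right, go to Q
Q | _0[_]_#1   read _ → write 0, move right, go to P
P | _00[_]#1   read _ → write 0, move right, go to Q
Q | _000[#]1   read # → write _, move left, go to Q
Q | _00[0]_1   read 0 → write _, move left, go to P
P | _0[0]__1   read 0 → write #, move left, go to Q
Q | _[0]#__1   read 0 → write _, move left, go to P
P | [_]_#__1   read _ → write 0, move right, go to Q
Q | 0[_]#__1   read _ → write 0, move right, go to P
P | 00[#]__1   read # → write 1, move right, go to P
P | 001[_]_1   read _ → write 0, move right, go to Q
Q | 0010[_]1   read _ → write 0, move right, go to P
P | 00100[1]   read 1 → write #, move left, go to Q
Q | 0010[0]#   read 0 → write _, move left, go to P
P | 001[0]_#   read 0 → write #, move left, go to Q
Q | 00[1]#_#   read 1 → write 0, move right, go to Q
Q | 000[#]_#   read # → write _, move left, go to Q
Q | 00[0]__#   read 0 → write _, move left, go to P
P | 0[0]___#
After 23 steps: state P, head at -1, tape 00___#.

state P, head at -1, tape 00___#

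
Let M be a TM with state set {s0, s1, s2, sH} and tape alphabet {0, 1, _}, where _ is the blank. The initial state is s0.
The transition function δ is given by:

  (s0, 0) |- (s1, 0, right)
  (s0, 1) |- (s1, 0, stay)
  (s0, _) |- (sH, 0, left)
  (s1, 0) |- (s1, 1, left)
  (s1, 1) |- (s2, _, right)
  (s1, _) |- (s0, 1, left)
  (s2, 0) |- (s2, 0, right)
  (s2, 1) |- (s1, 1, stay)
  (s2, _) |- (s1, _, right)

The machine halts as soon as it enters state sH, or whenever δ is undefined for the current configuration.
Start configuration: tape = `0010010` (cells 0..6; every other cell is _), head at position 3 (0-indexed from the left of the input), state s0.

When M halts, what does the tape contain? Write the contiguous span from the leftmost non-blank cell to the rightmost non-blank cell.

s0 | 001[0]010__   read 0 → write 0, move right, go to s1
s1 | 0010[0]10__   read 0 → write 1, move left, go to s1
s1 | 001[0]110__   read 0 → write 1, move left, go to s1
s1 | 00[1]1110__   read 1 → write _, move right, go to s2
s2 | 00_[1]110__   read 1 → write 1, move stay, go to s1
s1 | 00_[1]110__   read 1 → write _, move right, go to s2
s2 | 00__[1]10__   read 1 → write 1, move stay, go to s1
s1 | 00__[1]10__   read 1 → write _, move right, go to s2
s2 | 00___[1]0__   read 1 → write 1, move stay, go to s1
s1 | 00___[1]0__   read 1 → write _, move right, go to s2
s2 | 00____[0]__   read 0 → write 0, move right, go to s2
s2 | 00____0[_]_   read _ → write _, move right, go to s1
s1 | 00____0_[_]   read _ → write 1, move left, go to s0
s0 | 00____0[_]1   read _ → write 0, move left, go to sH
sH | 00____[0]01
The non-blank tape span at halt is 00____001.

00____001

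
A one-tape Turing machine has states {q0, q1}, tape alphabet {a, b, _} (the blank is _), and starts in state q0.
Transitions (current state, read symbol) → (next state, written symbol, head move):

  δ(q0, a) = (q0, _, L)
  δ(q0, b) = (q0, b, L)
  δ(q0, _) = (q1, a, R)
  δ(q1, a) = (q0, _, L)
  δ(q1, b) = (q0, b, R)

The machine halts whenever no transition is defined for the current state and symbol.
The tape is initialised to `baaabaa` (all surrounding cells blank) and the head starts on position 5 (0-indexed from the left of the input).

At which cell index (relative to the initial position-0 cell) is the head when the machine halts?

2

state=q0 head=5 tape=_baaab[a]a   (q0,a)→(q0,_,L)
state=q0 head=4 tape=_baaa[b]_a   (q0,b)→(q0,b,L)
state=q0 head=3 tape=_baa[a]b_a   (q0,a)→(q0,_,L)
state=q0 head=2 tape=_ba[a]_b_a   (q0,a)→(q0,_,L)
state=q0 head=1 tape=_b[a]__b_a   (q0,a)→(q0,_,L)
state=q0 head=0 tape=_[b]___b_a   (q0,b)→(q0,b,L)
state=q0 head=-1 tape=[_]b___b_a   (q0,_)→(q1,a,R)
state=q1 head=0 tape=a[b]___b_a   (q1,b)→(q0,b,R)
state=q0 head=1 tape=ab[_]__b_a   (q0,_)→(q1,a,R)
state=q1 head=2 tape=aba[_]_b_a
At halt the head is at cell 2.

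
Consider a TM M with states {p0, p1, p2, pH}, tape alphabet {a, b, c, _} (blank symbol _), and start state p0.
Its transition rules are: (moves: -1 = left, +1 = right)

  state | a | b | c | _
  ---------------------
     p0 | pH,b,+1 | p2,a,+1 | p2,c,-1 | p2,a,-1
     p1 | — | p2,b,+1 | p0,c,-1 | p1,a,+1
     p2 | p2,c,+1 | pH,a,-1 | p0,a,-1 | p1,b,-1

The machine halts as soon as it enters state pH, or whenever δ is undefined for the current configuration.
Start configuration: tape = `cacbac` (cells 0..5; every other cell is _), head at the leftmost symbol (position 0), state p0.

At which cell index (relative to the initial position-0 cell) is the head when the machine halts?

0

p0 | __[c]acbac   read c → write c, move -1, go to p2
p2 | _[_]cacbac   read _ → write b, move -1, go to p1
p1 | [_]bcacbac   read _ → write a, move +1, go to p1
p1 | a[b]cacbac   read b → write b, move +1, go to p2
p2 | ab[c]acbac   read c → write a, move -1, go to p0
p0 | a[b]aacbac   read b → write a, move +1, go to p2
p2 | aa[a]acbac   read a → write c, move +1, go to p2
p2 | aac[a]cbac   read a → write c, move +1, go to p2
p2 | aacc[c]bac   read c → write a, move -1, go to p0
p0 | aac[c]abac   read c → write c, move -1, go to p2
p2 | aa[c]cabac   read c → write a, move -1, go to p0
p0 | a[a]acabac   read a → write b, move +1, go to pH
pH | ab[a]cabac
At halt the head is at cell 0.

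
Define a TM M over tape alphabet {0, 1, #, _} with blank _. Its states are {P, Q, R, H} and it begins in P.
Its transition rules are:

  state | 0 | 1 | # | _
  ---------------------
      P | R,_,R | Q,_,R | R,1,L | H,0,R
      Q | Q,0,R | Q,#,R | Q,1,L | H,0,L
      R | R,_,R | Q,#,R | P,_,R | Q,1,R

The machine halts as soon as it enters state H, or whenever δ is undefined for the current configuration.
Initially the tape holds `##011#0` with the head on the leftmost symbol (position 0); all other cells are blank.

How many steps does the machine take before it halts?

20

P | _[#]#011#0_   read # → write 1, move L, go to R
R | [_]1#011#0_   read _ → write 1, move R, go to Q
Q | 1[1]#011#0_   read 1 → write #, move R, go to Q
Q | 1#[#]011#0_   read # → write 1, move L, go to Q
Q | 1[#]1011#0_   read # → write 1, move L, go to Q
Q | [1]11011#0_   read 1 → write #, move R, go to Q
Q | #[1]1011#0_   read 1 → write #, move R, go to Q
Q | ##[1]011#0_   read 1 → write #, move R, go to Q
Q | ###[0]11#0_   read 0 → write 0, move R, go to Q
Q | ###0[1]1#0_   read 1 → write #, move R, go to Q
Q | ###0#[1]#0_   read 1 → write #, move R, go to Q
Q | ###0##[#]0_   read # → write 1, move L, go to Q
Q | ###0#[#]10_   read # → write 1, move L, go to Q
Q | ###0[#]110_   read # → write 1, move L, go to Q
Q | ###[0]1110_   read 0 → write 0, move R, go to Q
Q | ###0[1]110_   read 1 → write #, move R, go to Q
Q | ###0#[1]10_   read 1 → write #, move R, go to Q
Q | ###0##[1]0_   read 1 → write #, move R, go to Q
Q | ###0###[0]_   read 0 → write 0, move R, go to Q
Q | ###0###0[_]   read _ → write 0, move L, go to H
H | ###0###[0]0
M halts after 20 transitions.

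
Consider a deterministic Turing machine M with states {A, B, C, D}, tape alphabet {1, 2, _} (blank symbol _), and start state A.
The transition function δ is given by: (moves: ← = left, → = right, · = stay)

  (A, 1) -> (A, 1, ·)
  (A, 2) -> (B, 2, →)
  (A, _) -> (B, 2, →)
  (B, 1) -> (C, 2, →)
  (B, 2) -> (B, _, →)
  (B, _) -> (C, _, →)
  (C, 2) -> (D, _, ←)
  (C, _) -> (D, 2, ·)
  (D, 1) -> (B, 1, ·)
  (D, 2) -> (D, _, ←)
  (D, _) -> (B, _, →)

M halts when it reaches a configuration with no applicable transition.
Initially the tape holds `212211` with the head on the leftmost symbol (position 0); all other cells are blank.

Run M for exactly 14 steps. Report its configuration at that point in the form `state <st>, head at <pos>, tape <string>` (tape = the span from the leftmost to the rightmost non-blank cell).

state B, head at 2, tape 211

state=A head=0 tape=_[2]12211   (A,2)→(B,2,→)
state=B head=1 tape=_2[1]2211   (B,1)→(C,2,→)
state=C head=2 tape=_22[2]211   (C,2)→(D,_,←)
state=D head=1 tape=_2[2]_211   (D,2)→(D,_,←)
state=D head=0 tape=_[2]__211   (D,2)→(D,_,←)
state=D head=-1 tape=[_]___211   (D,_)→(B,_,→)
state=B head=0 tape=_[_]__211   (B,_)→(C,_,→)
state=C head=1 tape=__[_]_211   (C,_)→(D,2,·)
state=D head=1 tape=__[2]_211   (D,2)→(D,_,←)
state=D head=0 tape=_[_]__211   (D,_)→(B,_,→)
state=B head=1 tape=__[_]_211   (B,_)→(C,_,→)
state=C head=2 tape=___[_]211   (C,_)→(D,2,·)
state=D head=2 tape=___[2]211   (D,2)→(D,_,←)
state=D head=1 tape=__[_]_211   (D,_)→(B,_,→)
state=B head=2 tape=___[_]211
After 14 steps: state B, head at 2, tape 211.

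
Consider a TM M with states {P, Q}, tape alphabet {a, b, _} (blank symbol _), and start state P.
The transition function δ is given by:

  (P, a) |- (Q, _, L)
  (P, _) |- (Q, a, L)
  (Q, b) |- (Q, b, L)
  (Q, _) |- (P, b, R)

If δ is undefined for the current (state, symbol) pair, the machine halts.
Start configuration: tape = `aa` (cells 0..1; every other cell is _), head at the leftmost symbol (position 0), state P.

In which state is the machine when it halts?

P

P | __[a]a   read a → write _, move L, go to Q
Q | _[_]_a   read _ → write b, move R, go to P
P | _b[_]a   read _ → write a, move L, go to Q
Q | _[b]aa   read b → write b, move L, go to Q
Q | [_]baa   read _ → write b, move R, go to P
P | b[b]aa
No transition is defined for (P, b); M halts in state P.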